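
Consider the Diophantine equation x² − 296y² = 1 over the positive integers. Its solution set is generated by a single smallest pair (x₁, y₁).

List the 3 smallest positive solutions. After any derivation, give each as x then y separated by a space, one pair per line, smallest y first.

3699 215
27365201 1590570
202447753299 11767036645

[17; 4,1,7,1,4,34] for √296; ℓ=6 ⇒ convergent index 5
step 0: (17, 1)  from 17·(1,0) + (0,1)
…
step 4: (757, 44)  from 1·(671,39) + (86,5)
step 5: (3699, 215)  from 4·(757,44) + (671,39)
(x₁, y₁) = (3699, 215);  3699² − 296·215² = 1 ✓
k=2:  x_2 = 3699·3699+296·215·215 = 27365201,  y_2 = 3699·215+215·3699 = 1590570
k=3:  x_3 = 3699·27365201+296·215·1590570 = 202447753299,  y_3 = 3699·1590570+215·27365201 = 11767036645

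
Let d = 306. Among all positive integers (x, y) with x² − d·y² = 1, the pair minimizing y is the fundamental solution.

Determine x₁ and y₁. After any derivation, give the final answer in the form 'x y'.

√306 = [17; 2,34, …], period ℓ=2 (even) → k=1
k=0  a_k=17  p_k/q_k = 17/1
k=1  a_k=2  p_k/q_k = 35/2
(x₁, y₁) = (35, 2);  35² − 306·2² = 1 ✓

35 2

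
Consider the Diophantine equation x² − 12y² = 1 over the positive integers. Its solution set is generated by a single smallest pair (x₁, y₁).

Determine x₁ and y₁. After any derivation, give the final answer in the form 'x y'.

7 2

√12 = [3; 2,6, …], period ℓ=2 (even) → k=1
step 0: (3, 1)  from 3·(1,0) + (0,1)
step 1: (7, 2)  from 2·(3,1) + (1,0)
fundamental: x₁=7, y₁=2  (since 49 − 12·4 = 1)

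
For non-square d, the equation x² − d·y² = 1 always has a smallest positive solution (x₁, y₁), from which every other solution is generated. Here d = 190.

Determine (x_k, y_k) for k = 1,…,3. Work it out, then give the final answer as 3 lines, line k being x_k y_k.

√190 → a₀=13, period (1,3,1,1,1,…,3,1,26); ℓ=14 even so k=13
a_0=13:  p_0=13·1+0=13,  q_0=13·0+1=1
…
a_4=1:  p_4=1·69+55=124,  q_4=1·5+4=9
…
a_8=2:  p_8=2·1213+510=2936,  q_8=2·88+37=213
…
a_10=1:  p_10=1·4149+2936=7085,  q_10=1·301+213=514
…
a_12=3:  p_12=3·11234+7085=40787,  q_12=3·815+514=2959
a_13=1:  p_13=1·40787+11234=52021,  q_13=1·2959+815=3774
fundamental: x₁=52021, y₁=3774  (since 2706184441 − 190·14243076 = 1)
n=2: (52021,3774)∘(52021,3774) = (52021·52021+190·3774·3774, 52021·3774+3774·52021) = (5412368881,392654508)
n=3: (5412368881,392654508)∘(52021,3774) = (52021·5412368881+190·3774·392654508, 52021·392654508+3774·5412368881) = (563113683064981,40852560317562)

52021 3774
5412368881 392654508
563113683064981 40852560317562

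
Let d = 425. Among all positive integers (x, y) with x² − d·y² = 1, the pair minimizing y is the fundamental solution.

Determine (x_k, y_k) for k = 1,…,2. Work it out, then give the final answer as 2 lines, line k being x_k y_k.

143649 6968
41270070401 2001892464

√425 → a₀=20, period (1,1,1,1,1,1,40); ℓ=7 odd so k=13
k=0  a_k=20  p_k/q_k = 20/1
…
k=2  a_k=1  p_k/q_k = 41/2
k=3  a_k=1  p_k/q_k = 62/3
…
k=5  a_k=1  p_k/q_k = 165/8
…
k=10  a_k=1  p_k/q_k = 33191/1610
…
k=12  a_k=1  p_k/q_k = 88420/4289
k=13  a_k=1  p_k/q_k = 143649/6968
→ (143649, 6968).  Check: 143649²=20635035201, 425·6968²=20635035200, difference 1.
n=2: (143649,6968)∘(143649,6968) = (143649·143649+425·6968·6968, 143649·6968+6968·143649) = (41270070401,2001892464)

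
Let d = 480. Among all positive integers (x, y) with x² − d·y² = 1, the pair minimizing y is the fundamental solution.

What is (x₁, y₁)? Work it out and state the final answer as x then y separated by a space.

241 11

[21; 1,9,1,42] for √480; ℓ=4 ⇒ convergent index 3
i=0: a=21 ⇒ p=21, q=1
i=1: a=1 ⇒ p=22, q=1
i=2: a=9 ⇒ p=219, q=10
i=3: a=1 ⇒ p=241, q=11
→ (241, 11).  Check: 241²=58081, 480·11²=58080, difference 1.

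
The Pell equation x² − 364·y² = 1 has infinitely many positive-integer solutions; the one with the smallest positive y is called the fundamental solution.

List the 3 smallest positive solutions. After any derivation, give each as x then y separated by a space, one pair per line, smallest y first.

4954951 259710
49103078824801 2573700648420
486606699052048124551 25505121203178395130

√364 → a₀=19, period (12,1,2,3,1,8,1,3,2,1,12,38); ℓ=12 even so k=11
step 0: (19, 1)  from 19·(1,0) + (0,1)
…
step 2: (248, 13)  from 1·(229,12) + (19,1)
step 3: (725, 38)  from 2·(248,13) + (229,12)
…
step 10: (390371, 20461)  from 1·(270499,14178) + (119872,6283)
step 11: (4954951, 259710)  from 12·(390371,20461) + (270499,14178)
→ (4954951, 259710).  Check: 4954951²=24551539412401, 364·259710²=24551539412400, difference 1.
n=2: (4954951,259710)∘(4954951,259710) = (4954951·4954951+364·259710·259710, 4954951·259710+259710·4954951) = (49103078824801,2573700648420)
n=3: (49103078824801,2573700648420)∘(4954951,259710) = (4954951·49103078824801+364·259710·2573700648420, 4954951·2573700648420+259710·49103078824801) = (486606699052048124551,25505121203178395130)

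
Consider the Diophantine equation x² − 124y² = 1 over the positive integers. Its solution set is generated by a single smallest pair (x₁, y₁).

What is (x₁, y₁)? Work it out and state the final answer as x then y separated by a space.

[11; 7,2,1,1,1,…,2,7,22] for √124; ℓ=16 ⇒ convergent index 15
k=0  a_k=11  p_k/q_k = 11/1
k=1  a_k=7  p_k/q_k = 78/7
k=2  a_k=2  p_k/q_k = 167/15
k=3  a_k=1  p_k/q_k = 245/22
k=4  a_k=1  p_k/q_k = 412/37
k=5  a_k=1  p_k/q_k = 657/59
k=6  a_k=3  p_k/q_k = 2383/214
…
k=8  a_k=4  p_k/q_k = 14543/1306
k=9  a_k=1  p_k/q_k = 17583/1579
k=10  a_k=3  p_k/q_k = 67292/6043
k=11  a_k=1  p_k/q_k = 84875/7622
k=12  a_k=1  p_k/q_k = 152167/13665
k=13  a_k=1  p_k/q_k = 237042/21287
k=14  a_k=2  p_k/q_k = 626251/56239
k=15  a_k=7  p_k/q_k = 4620799/414960
fundamental: x₁=4620799, y₁=414960  (since 21351783398401 − 124·172191801600 = 1)

4620799 414960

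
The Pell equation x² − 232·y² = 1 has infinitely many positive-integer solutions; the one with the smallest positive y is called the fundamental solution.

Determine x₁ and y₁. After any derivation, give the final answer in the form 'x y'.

√232 = [15; 4,3,7,3,4,30, …], period ℓ=6 (even) → k=5
step 0: (15, 1)  from 15·(1,0) + (0,1)
…
step 3: (1447, 95)  from 7·(198,13) + (61,4)
step 4: (4539, 298)  from 3·(1447,95) + (198,13)
step 5: (19603, 1287)  from 4·(4539,298) + (1447,95)
(x₁, y₁) = (19603, 1287);  19603² − 232·1287² = 1 ✓

19603 1287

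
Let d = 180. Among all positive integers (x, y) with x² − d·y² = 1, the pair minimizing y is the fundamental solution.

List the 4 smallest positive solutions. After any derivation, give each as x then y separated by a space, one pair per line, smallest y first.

161 12
51841 3864
16692641 1244196
5374978561 400627248

√180 = [13; 2,2,2,26, …], period ℓ=4 (even) → k=3
i=0: a=13 ⇒ p=13, q=1
i=1: a=2 ⇒ p=27, q=2
i=2: a=2 ⇒ p=67, q=5
i=3: a=2 ⇒ p=161, q=12
→ (161, 12).  Check: 161²=25921, 180·12²=25920, difference 1.
k=2:  x_2 = 161·161+180·12·12 = 51841,  y_2 = 161·12+12·161 = 3864
k=3:  x_3 = 161·51841+180·12·3864 = 16692641,  y_3 = 161·3864+12·51841 = 1244196
k=4:  x_4 = 161·16692641+180·12·1244196 = 5374978561,  y_4 = 161·1244196+12·16692641 = 400627248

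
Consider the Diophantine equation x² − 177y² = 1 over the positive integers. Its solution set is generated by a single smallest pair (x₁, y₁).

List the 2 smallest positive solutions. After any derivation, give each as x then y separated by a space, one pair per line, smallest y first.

√177 = [13; 3,3,2,8,2,3,3,26, …], period ℓ=8 (even) → k=7
i=0: a=13 ⇒ p=13, q=1
i=1: a=3 ⇒ p=40, q=3
i=2: a=3 ⇒ p=133, q=10
…
i=4: a=8 ⇒ p=2581, q=194
i=5: a=2 ⇒ p=5468, q=411
i=6: a=3 ⇒ p=18985, q=1427
i=7: a=3 ⇒ p=62423, q=4692
fundamental: x₁=62423, y₁=4692  (since 3896630929 − 177·22014864 = 1)
(62423+4692√177)^2 = 7793261857 + 585777432√177

62423 4692
7793261857 585777432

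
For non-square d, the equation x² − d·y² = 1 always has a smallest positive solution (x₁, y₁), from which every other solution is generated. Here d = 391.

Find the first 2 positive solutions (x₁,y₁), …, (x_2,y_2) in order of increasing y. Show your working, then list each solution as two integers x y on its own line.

d=391: √d = [19; 1,3,2,2,1,…,3,1,38] (ℓ=16, even), read p_15/q_15
i=0: a=19 ⇒ p=19, q=1
…
i=10: a=1 ⇒ p=160266, q=8105
…
i=12: a=2 ⇒ p=696292, q=35213
…
i=14: a=3 ⇒ p=5678083, q=287153
i=15: a=1 ⇒ p=7338680, q=371133
fundamental: x₁=7338680, y₁=371133  (since 53856224142400 − 391·137739703689 = 1)
(7338680+371133√391)^2 = 107712448284799 + 5447252648880√391

7338680 371133
107712448284799 5447252648880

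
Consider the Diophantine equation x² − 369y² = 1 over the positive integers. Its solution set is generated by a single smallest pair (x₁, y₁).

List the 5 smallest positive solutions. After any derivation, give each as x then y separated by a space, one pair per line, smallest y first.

√369 = [19; 4,1,3,2,7,4,7,2,3,1,4,38, …], period ℓ=12 (even) → k=11
k=0  a_k=19  p_k/q_k = 19/1
k=1  a_k=4  p_k/q_k = 77/4
k=2  a_k=1  p_k/q_k = 96/5
…
k=8  a_k=2  p_k/q_k = 393504/20485
…
k=10  a_k=1  p_k/q_k = 1758061/91521
k=11  a_k=4  p_k/q_k = 8396801/437120
(x₁, y₁) = (8396801, 437120);  8396801² − 369·437120² = 1 ✓
(x_2, y_2) = (8396801·8396801 + 369·437120·437120, 8396801·437120 + 437120·8396801) = (141012534067201, 7340819306240)
(x_3, y_3) = (8396801·141012534067201 + 369·437120·7340819306240, 8396801·7340819306240 + 437120·141012534067201) = (2368108374136006451201, 123278797782910239360)
(x_4, y_4) = (8396801·2368108374136006451201 + 369·437120·123278797782910239360, 8396801·123278797782910239360 + 437120·2368108374136006451201) = (39769069528107045198367948801, 2070295065004669620717268480)
(x_5, y_5) = (8396801·39769069528107045198367948801 + 369·437120·2070295065004669620717268480, 8396801·2070295065004669620717268480 + 437120·39769069528107045198367948801) = (667865925565355162349028245713920001, 34767711344252426473018978470025600)

8396801 437120
141012534067201 7340819306240
2368108374136006451201 123278797782910239360
39769069528107045198367948801 2070295065004669620717268480
667865925565355162349028245713920001 34767711344252426473018978470025600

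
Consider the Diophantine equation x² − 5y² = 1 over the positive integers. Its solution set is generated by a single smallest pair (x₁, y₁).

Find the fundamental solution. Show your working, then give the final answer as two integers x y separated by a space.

9 4

√5 = [2; 4, …], period ℓ=1 (odd) → k=1
k=0  a_k=2  p_k/q_k = 2/1
k=1  a_k=4  p_k/q_k = 9/4
→ (9, 4).  Check: 9²=81, 5·4²=80, difference 1.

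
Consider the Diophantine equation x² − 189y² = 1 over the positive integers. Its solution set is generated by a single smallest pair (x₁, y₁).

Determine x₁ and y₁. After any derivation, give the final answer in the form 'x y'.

55 4

√189 = [13; 1,2,1,26, …], period ℓ=4 (even) → k=3
a_0=13:  p_0=13·1+0=13,  q_0=13·0+1=1
…
a_2=2:  p_2=2·14+13=41,  q_2=2·1+1=3
a_3=1:  p_3=1·41+14=55,  q_3=1·3+1=4
(x₁, y₁) = (55, 4);  55² − 189·4² = 1 ✓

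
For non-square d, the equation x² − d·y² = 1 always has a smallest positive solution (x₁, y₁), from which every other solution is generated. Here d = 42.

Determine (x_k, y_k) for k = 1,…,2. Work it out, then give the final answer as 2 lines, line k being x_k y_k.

[6; 2,12] for √42; ℓ=2 ⇒ convergent index 1
k=0  a_k=6  p_k/q_k = 6/1
k=1  a_k=2  p_k/q_k = 13/2
→ (13, 2).  Check: 13²=169, 42·2²=168, difference 1.
n=2: (13,2)∘(13,2) = (13·13+42·2·2, 13·2+2·13) = (337,52)

13 2
337 52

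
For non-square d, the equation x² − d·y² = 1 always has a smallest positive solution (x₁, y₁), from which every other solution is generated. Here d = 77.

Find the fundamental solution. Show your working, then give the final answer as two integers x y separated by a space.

[8; 1,3,2,3,1,16] for √77; ℓ=6 ⇒ convergent index 5
a_0=8:  p_0=8·1+0=8,  q_0=8·0+1=1
a_1=1:  p_1=1·8+1=9,  q_1=1·1+0=1
…
a_3=2:  p_3=2·35+9=79,  q_3=2·4+1=9
a_4=3:  p_4=3·79+35=272,  q_4=3·9+4=31
a_5=1:  p_5=1·272+79=351,  q_5=1·31+9=40
fundamental: x₁=351, y₁=40  (since 123201 − 77·1600 = 1)

351 40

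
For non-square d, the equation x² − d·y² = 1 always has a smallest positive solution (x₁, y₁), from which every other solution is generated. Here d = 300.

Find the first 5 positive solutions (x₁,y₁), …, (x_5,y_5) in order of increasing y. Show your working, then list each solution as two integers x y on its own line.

1351 78
3650401 210756
9863382151 569462634
26650854921601 1538687826312
72010600134783751 4157533937232390

√300 = [17; 3,8,3,34, …], period ℓ=4 (even) → k=3
i=0: a=17 ⇒ p=17, q=1
i=1: a=3 ⇒ p=52, q=3
i=2: a=8 ⇒ p=433, q=25
i=3: a=3 ⇒ p=1351, q=78
fundamental: x₁=1351, y₁=78  (since 1825201 − 300·6084 = 1)
(1351+78√300)^2 = 3650401 + 210756√300
(1351+78√300)^3 = 9863382151 + 569462634√300
(1351+78√300)^4 = 26650854921601 + 1538687826312√300
(1351+78√300)^5 = 72010600134783751 + 4157533937232390√300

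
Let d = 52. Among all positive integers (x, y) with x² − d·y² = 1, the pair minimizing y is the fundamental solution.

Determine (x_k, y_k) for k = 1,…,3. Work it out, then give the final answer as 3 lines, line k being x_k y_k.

√52 = [7; 4,1,2,1,4,14, …], period ℓ=6 (even) → k=5
step 0: (7, 1)  from 7·(1,0) + (0,1)
…
step 2: (36, 5)  from 1·(29,4) + (7,1)
step 3: (101, 14)  from 2·(36,5) + (29,4)
step 4: (137, 19)  from 1·(101,14) + (36,5)
step 5: (649, 90)  from 4·(137,19) + (101,14)
→ (649, 90).  Check: 649²=421201, 52·90²=421200, difference 1.
n=2: (649,90)∘(649,90) = (649·649+52·90·90, 649·90+90·649) = (842401,116820)
n=3: (842401,116820)∘(649,90) = (649·842401+52·90·116820, 649·116820+90·842401) = (1093435849,151632270)

649 90
842401 116820
1093435849 151632270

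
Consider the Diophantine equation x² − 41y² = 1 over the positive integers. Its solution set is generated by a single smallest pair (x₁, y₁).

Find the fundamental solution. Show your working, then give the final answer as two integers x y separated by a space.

2049 320

√41 → a₀=6, period (2,2,12); ℓ=3 odd so k=5
a_0=6:  p_0=6·1+0=6,  q_0=6·0+1=1
a_1=2:  p_1=2·6+1=13,  q_1=2·1+0=2
a_2=2:  p_2=2·13+6=32,  q_2=2·2+1=5
…
a_4=2:  p_4=2·397+32=826,  q_4=2·62+5=129
a_5=2:  p_5=2·826+397=2049,  q_5=2·129+62=320
fundamental: x₁=2049, y₁=320  (since 4198401 − 41·102400 = 1)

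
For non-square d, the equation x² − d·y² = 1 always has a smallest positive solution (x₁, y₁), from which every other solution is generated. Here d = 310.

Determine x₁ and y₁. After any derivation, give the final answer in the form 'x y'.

848719 48204

√310 → a₀=17, period (1,1,1,1,5,…,1,1,34); ℓ=16 even so k=15
step 0: (17, 1)  from 17·(1,0) + (0,1)
step 1: (18, 1)  from 1·(17,1) + (1,0)
step 2: (35, 2)  from 1·(18,1) + (17,1)
…
step 5: (493, 28)  from 5·(88,5) + (53,3)
step 6: (1567, 89)  from 3·(493,28) + (88,5)
step 7: (2060, 117)  from 1·(1567,89) + (493,28)
step 8: (5687, 323)  from 2·(2060,117) + (1567,89)
step 9: (7747, 440)  from 1·(5687,323) + (2060,117)
…
step 11: (152387, 8655)  from 5·(28928,1643) + (7747,440)
step 12: (181315, 10298)  from 1·(152387,8655) + (28928,1643)
step 13: (333702, 18953)  from 1·(181315,10298) + (152387,8655)
step 14: (515017, 29251)  from 1·(333702,18953) + (181315,10298)
step 15: (848719, 48204)  from 1·(515017,29251) + (333702,18953)
fundamental: x₁=848719, y₁=48204  (since 720323940961 − 310·2323625616 = 1)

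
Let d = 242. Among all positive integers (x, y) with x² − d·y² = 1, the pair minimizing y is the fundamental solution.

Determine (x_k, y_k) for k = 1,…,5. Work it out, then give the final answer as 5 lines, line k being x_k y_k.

√242 → a₀=15, period (1,1,3,1,14,1,3,1,1,30); ℓ=10 even so k=9
i=0: a=15 ⇒ p=15, q=1
i=1: a=1 ⇒ p=16, q=1
i=2: a=1 ⇒ p=31, q=2
i=3: a=3 ⇒ p=109, q=7
…
i=5: a=14 ⇒ p=2069, q=133
i=6: a=1 ⇒ p=2209, q=142
i=7: a=3 ⇒ p=8696, q=559
i=8: a=1 ⇒ p=10905, q=701
i=9: a=1 ⇒ p=19601, q=1260
fundamental: x₁=19601, y₁=1260  (since 384199201 − 242·1587600 = 1)
n=2: (19601,1260)∘(19601,1260) = (19601·19601+242·1260·1260, 19601·1260+1260·19601) = (768398401,49394520)
n=3: (768398401,49394520)∘(19601,1260) = (19601·768398401+242·1260·49394520, 19601·49394520+1260·768398401) = (30122754096401,1936363971780)
n=4: (30122754096401,1936363971780)∘(19601,1260) = (19601·30122754096401+242·1260·1936363971780, 19601·1936363971780+1260·30122754096401) = (1180872205318713601,75909340372325040)
n=5: (1180872205318713601,75909340372325040)∘(19601,1260) = (19601·1180872205318713601+242·1260·75909340372325040, 19601·75909340372325040+1260·1180872205318713601) = (46292552162781456490001,2975797959339522246300)

19601 1260
768398401 49394520
30122754096401 1936363971780
1180872205318713601 75909340372325040
46292552162781456490001 2975797959339522246300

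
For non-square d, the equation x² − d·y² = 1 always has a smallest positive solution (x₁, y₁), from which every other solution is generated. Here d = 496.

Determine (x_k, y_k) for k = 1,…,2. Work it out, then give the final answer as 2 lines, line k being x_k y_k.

4620799 207480
42703566796801 1917446753040

√496 = [22; 3,1,2,4,1,…,1,3,44, …], period ℓ=16 (even) → k=15
step 0: (22, 1)  from 22·(1,0) + (0,1)
step 1: (67, 3)  from 3·(22,1) + (1,0)
step 2: (89, 4)  from 1·(67,3) + (22,1)
step 3: (245, 11)  from 2·(89,4) + (67,3)
…
step 5: (1314, 59)  from 1·(1069,48) + (245,11)
…
step 8: (14543, 653)  from 2·(6080,273) + (2383,107)
step 9: (35166, 1579)  from 2·(14543,653) + (6080,273)
step 10: (49709, 2232)  from 1·(35166,1579) + (14543,653)
step 11: (84875, 3811)  from 1·(49709,2232) + (35166,1579)
…
step 14: (1252502, 56239)  from 1·(863293,38763) + (389209,17476)
step 15: (4620799, 207480)  from 3·(1252502,56239) + (863293,38763)
fundamental: x₁=4620799, y₁=207480  (since 21351783398401 − 496·43047950400 = 1)
(4620799+207480√496)^2 = 42703566796801 + 1917446753040√496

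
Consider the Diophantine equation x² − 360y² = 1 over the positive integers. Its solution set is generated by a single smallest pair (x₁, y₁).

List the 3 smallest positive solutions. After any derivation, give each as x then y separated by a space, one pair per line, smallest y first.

19 1
721 38
27379 1443

d=360: √d = [18; 1,36] (ℓ=2, even), read p_1/q_1
a_0=18:  p_0=18·1+0=18,  q_0=18·0+1=1
a_1=1:  p_1=1·18+1=19,  q_1=1·1+0=1
fundamental: x₁=19, y₁=1  (since 361 − 360·1 = 1)
k=2:  x_2 = 19·19+360·1·1 = 721,  y_2 = 19·1+1·19 = 38
k=3:  x_3 = 19·721+360·1·38 = 27379,  y_3 = 19·38+1·721 = 1443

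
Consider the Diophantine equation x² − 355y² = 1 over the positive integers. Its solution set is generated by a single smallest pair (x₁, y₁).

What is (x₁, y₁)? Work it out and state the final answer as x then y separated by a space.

954809 50676

√355 → a₀=18, period (1,5,3,3,1,6,1,3,3,5,1,36); ℓ=12 even so k=11
i=0: a=18 ⇒ p=18, q=1
…
i=2: a=5 ⇒ p=113, q=6
i=3: a=3 ⇒ p=358, q=19
i=4: a=3 ⇒ p=1187, q=63
…
i=6: a=6 ⇒ p=10457, q=555
…
i=8: a=3 ⇒ p=46463, q=2466
…
i=10: a=5 ⇒ p=803418, q=42641
i=11: a=1 ⇒ p=954809, q=50676
(x₁, y₁) = (954809, 50676);  954809² − 355·50676² = 1 ✓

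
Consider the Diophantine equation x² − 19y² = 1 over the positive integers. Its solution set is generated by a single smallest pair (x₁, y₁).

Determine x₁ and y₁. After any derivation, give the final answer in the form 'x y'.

170 39

√19 = [4; 2,1,3,1,2,8, …], period ℓ=6 (even) → k=5
k=0  a_k=4  p_k/q_k = 4/1
k=1  a_k=2  p_k/q_k = 9/2
k=2  a_k=1  p_k/q_k = 13/3
…
k=4  a_k=1  p_k/q_k = 61/14
k=5  a_k=2  p_k/q_k = 170/39
(x₁, y₁) = (170, 39);  170² − 19·39² = 1 ✓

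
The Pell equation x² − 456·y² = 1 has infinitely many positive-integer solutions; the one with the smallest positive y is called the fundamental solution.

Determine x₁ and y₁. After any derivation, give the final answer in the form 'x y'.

d=456: √d = [21; 2,1,4,1,2,42] (ℓ=6, even), read p_5/q_5
a_0=21:  p_0=21·1+0=21,  q_0=21·0+1=1
…
a_4=1:  p_4=1·299+64=363,  q_4=1·14+3=17
a_5=2:  p_5=2·363+299=1025,  q_5=2·17+14=48
→ (1025, 48).  Check: 1025²=1050625, 456·48²=1050624, difference 1.

1025 48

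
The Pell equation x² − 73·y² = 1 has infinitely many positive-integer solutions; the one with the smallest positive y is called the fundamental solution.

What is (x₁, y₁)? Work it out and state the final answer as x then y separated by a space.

√73 = [8; 1,1,5,5,1,1,16, …], period ℓ=7 (odd) → k=13
i=0: a=8 ⇒ p=8, q=1
i=1: a=1 ⇒ p=9, q=1
i=2: a=1 ⇒ p=17, q=2
…
i=4: a=5 ⇒ p=487, q=57
…
i=7: a=16 ⇒ p=17669, q=2068
…
i=9: a=1 ⇒ p=36406, q=4261
…
i=12: a=1 ⇒ p=1241008, q=145249
i=13: a=1 ⇒ p=2281249, q=267000
fundamental: x₁=2281249, y₁=267000  (since 5204097000001 − 73·71289000000 = 1)

2281249 267000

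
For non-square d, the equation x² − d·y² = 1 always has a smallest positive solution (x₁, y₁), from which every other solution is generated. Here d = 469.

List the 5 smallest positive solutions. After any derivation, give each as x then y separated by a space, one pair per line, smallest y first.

√469 → a₀=21, period (1,1,1,10,6,10,1,1,1,42); ℓ=10 even so k=9
k=0  a_k=21  p_k/q_k = 21/1
k=1  a_k=1  p_k/q_k = 22/1
k=2  a_k=1  p_k/q_k = 43/2
k=3  a_k=1  p_k/q_k = 65/3
…
k=5  a_k=6  p_k/q_k = 4223/195
…
k=7  a_k=1  p_k/q_k = 47146/2177
k=8  a_k=1  p_k/q_k = 90069/4159
k=9  a_k=1  p_k/q_k = 137215/6336
→ (137215, 6336).  Check: 137215²=18827956225, 469·6336²=18827956224, difference 1.
(x_2, y_2) = (137215·137215 + 469·6336·6336, 137215·6336 + 6336·137215) = (37655912449, 1738788480)
(x_3, y_3) = (137215·37655912449 + 469·6336·1738788480, 137215·1738788480 + 6336·37655912449) = (10333912053241855, 477175722560064)
(x_4, y_4) = (137215·10333912053241855 + 469·6336·477175722560064, 137215·477175722560064 + 6336·10333912053241855) = (2835935484733506355201, 130951333540419575040)
(x_5, y_5) = (137215·2835935484733506355201 + 469·6336·130951333540419575040, 137215·130951333540419575040 + 6336·2835935484733506355201) = (778265775065082237004568575, 35936974463020168255667136)

137215 6336
37655912449 1738788480
10333912053241855 477175722560064
2835935484733506355201 130951333540419575040
778265775065082237004568575 35936974463020168255667136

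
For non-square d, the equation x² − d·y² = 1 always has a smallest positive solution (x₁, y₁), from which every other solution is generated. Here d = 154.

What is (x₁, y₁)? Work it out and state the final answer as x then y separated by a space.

21295 1716

√154 = [12; 2,2,3,1,2,1,3,2,2,24, …], period ℓ=10 (even) → k=9
k=0  a_k=12  p_k/q_k = 12/1
…
k=5  a_k=2  p_k/q_k = 757/61
k=6  a_k=1  p_k/q_k = 1030/83
k=7  a_k=3  p_k/q_k = 3847/310
k=8  a_k=2  p_k/q_k = 8724/703
k=9  a_k=2  p_k/q_k = 21295/1716
→ (21295, 1716).  Check: 21295²=453477025, 154·1716²=453477024, difference 1.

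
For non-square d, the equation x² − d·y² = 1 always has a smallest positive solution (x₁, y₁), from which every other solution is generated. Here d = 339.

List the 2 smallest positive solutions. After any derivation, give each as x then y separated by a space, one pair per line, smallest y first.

√339 → a₀=18, period (2,2,2,1,17,1,2,2,2,36); ℓ=10 even so k=9
a_0=18:  p_0=18·1+0=18,  q_0=18·0+1=1
…
a_2=2:  p_2=2·37+18=92,  q_2=2·2+1=5
a_3=2:  p_3=2·92+37=221,  q_3=2·5+2=12
…
a_5=17:  p_5=17·313+221=5542,  q_5=17·17+12=301
…
a_8=2:  p_8=2·17252+5855=40359,  q_8=2·937+318=2192
a_9=2:  p_9=2·40359+17252=97970,  q_9=2·2192+937=5321
(x₁, y₁) = (97970, 5321);  97970² − 339·5321² = 1 ✓
(97970+5321√339)^2 = 19196241799 + 1042596740√339

97970 5321
19196241799 1042596740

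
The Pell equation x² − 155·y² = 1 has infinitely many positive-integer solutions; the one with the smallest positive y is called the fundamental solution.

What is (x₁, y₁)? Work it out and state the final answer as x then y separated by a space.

249 20

√155 = [12; 2,4,2,24, …], period ℓ=4 (even) → k=3
a_0=12:  p_0=12·1+0=12,  q_0=12·0+1=1
…
a_2=4:  p_2=4·25+12=112,  q_2=4·2+1=9
a_3=2:  p_3=2·112+25=249,  q_3=2·9+2=20
(x₁, y₁) = (249, 20);  249² − 155·20² = 1 ✓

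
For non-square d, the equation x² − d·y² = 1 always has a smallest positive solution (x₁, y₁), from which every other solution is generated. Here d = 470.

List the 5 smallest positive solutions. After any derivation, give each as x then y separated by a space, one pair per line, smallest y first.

d=470: √d = [21; 1,2,8,2,1,42] (ℓ=6, even), read p_5/q_5
i=0: a=21 ⇒ p=21, q=1
i=1: a=1 ⇒ p=22, q=1
i=2: a=2 ⇒ p=65, q=3
i=3: a=8 ⇒ p=542, q=25
i=4: a=2 ⇒ p=1149, q=53
i=5: a=1 ⇒ p=1691, q=78
fundamental: x₁=1691, y₁=78  (since 2859481 − 470·6084 = 1)
(1691+78√470)^2 = 5718961 + 263796√470
(1691+78√470)^3 = 19341524411 + 892157994√470
(1691+78√470)^4 = 65413029839041 + 3017278071912√470
(1691+78√470)^5 = 221226847574112251 + 10204433547048390√470

1691 78
5718961 263796
19341524411 892157994
65413029839041 3017278071912
221226847574112251 10204433547048390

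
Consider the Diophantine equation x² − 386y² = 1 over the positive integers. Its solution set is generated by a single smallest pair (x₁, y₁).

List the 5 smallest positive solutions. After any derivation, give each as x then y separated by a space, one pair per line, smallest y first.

√386 = [19; 1,1,1,4,1,18,1,4,1,1,1,38, …], period ℓ=12 (even) → k=11
k=0  a_k=19  p_k/q_k = 19/1
k=1  a_k=1  p_k/q_k = 20/1
k=2  a_k=1  p_k/q_k = 39/2
…
k=4  a_k=4  p_k/q_k = 275/14
…
k=6  a_k=18  p_k/q_k = 6287/320
k=7  a_k=1  p_k/q_k = 6621/337
k=8  a_k=4  p_k/q_k = 32771/1668
k=9  a_k=1  p_k/q_k = 39392/2005
k=10  a_k=1  p_k/q_k = 72163/3673
k=11  a_k=1  p_k/q_k = 111555/5678
(x₁, y₁) = (111555, 5678);  111555² − 386·5678² = 1 ✓
k=2:  x_2 = 111555·111555+386·5678·5678 = 24889036049,  y_2 = 111555·5678+5678·111555 = 1266818580
k=3:  x_3 = 111555·24889036049+386·5678·1266818580 = 5552992832780835,  y_3 = 111555·1266818580+5678·24889036049 = 282639893378122
k=4:  x_4 = 111555·5552992832780835+386·5678·282639893378122 = 1238928230896843060801,  y_4 = 111555·282639893378122+5678·5552992832780835 = 63059786610325980840
k=5:  x_5 = 111555·1238928230896843060801+386·5678·63059786610325980840 = 276417277589841662462530275,  y_5 = 111555·63059786610325980840+5678·1238928230896843060801 = 14069268990347189691834278

111555 5678
24889036049 1266818580
5552992832780835 282639893378122
1238928230896843060801 63059786610325980840
276417277589841662462530275 14069268990347189691834278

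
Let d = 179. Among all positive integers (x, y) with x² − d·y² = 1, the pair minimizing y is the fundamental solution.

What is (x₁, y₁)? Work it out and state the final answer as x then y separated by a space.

[13; 2,1,1,1,3,…,1,2,26] for √179; ℓ=14 ⇒ convergent index 13
i=0: a=13 ⇒ p=13, q=1
…
i=4: a=1 ⇒ p=107, q=8
…
i=8: a=5 ⇒ p=137042, q=10243
…
i=12: a=1 ⇒ p=1588459, q=118727
i=13: a=2 ⇒ p=4190210, q=313191
(x₁, y₁) = (4190210, 313191);  4190210² − 179·313191² = 1 ✓

4190210 313191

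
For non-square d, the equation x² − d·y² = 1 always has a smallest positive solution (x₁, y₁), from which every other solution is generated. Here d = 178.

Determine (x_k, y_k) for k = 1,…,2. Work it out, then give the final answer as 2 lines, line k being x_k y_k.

1601 120
5126401 384240

[13; 2,1,12,1,2,26] for √178; ℓ=6 ⇒ convergent index 5
a_0=13:  p_0=13·1+0=13,  q_0=13·0+1=1
a_1=2:  p_1=2·13+1=27,  q_1=2·1+0=2
a_2=1:  p_2=1·27+13=40,  q_2=1·2+1=3
a_3=12:  p_3=12·40+27=507,  q_3=12·3+2=38
a_4=1:  p_4=1·507+40=547,  q_4=1·38+3=41
a_5=2:  p_5=2·547+507=1601,  q_5=2·41+38=120
fundamental: x₁=1601, y₁=120  (since 2563201 − 178·14400 = 1)
(x_2, y_2) = (1601·1601 + 178·120·120, 1601·120 + 120·1601) = (5126401, 384240)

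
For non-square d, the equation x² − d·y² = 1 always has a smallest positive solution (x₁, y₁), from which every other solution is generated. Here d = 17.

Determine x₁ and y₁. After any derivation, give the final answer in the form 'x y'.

33 8

√17 → a₀=4, period (8); ℓ=1 odd so k=1
k=0  a_k=4  p_k/q_k = 4/1
k=1  a_k=8  p_k/q_k = 33/8
fundamental: x₁=33, y₁=8  (since 1089 − 17·64 = 1)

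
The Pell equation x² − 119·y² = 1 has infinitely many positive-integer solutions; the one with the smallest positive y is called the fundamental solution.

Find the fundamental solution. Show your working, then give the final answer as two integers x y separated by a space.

120 11

√119 = [10; 1,9,1,20, …], period ℓ=4 (even) → k=3
k=0  a_k=10  p_k/q_k = 10/1
…
k=2  a_k=9  p_k/q_k = 109/10
k=3  a_k=1  p_k/q_k = 120/11
→ (120, 11).  Check: 120²=14400, 119·11²=14399, difference 1.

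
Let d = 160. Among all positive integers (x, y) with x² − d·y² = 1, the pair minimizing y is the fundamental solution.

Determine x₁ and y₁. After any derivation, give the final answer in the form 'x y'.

721 57

√160 = [12; 1,1,1,5,1,1,1,24, …], period ℓ=8 (even) → k=7
i=0: a=12 ⇒ p=12, q=1
…
i=5: a=1 ⇒ p=253, q=20
i=6: a=1 ⇒ p=468, q=37
i=7: a=1 ⇒ p=721, q=57
→ (721, 57).  Check: 721²=519841, 160·57²=519840, difference 1.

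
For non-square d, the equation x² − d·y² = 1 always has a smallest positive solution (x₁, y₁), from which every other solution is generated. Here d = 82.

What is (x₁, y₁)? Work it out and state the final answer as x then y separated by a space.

√82 → a₀=9, period (18); ℓ=1 odd so k=1
step 0: (9, 1)  from 9·(1,0) + (0,1)
step 1: (163, 18)  from 18·(9,1) + (1,0)
→ (163, 18).  Check: 163²=26569, 82·18²=26568, difference 1.

163 18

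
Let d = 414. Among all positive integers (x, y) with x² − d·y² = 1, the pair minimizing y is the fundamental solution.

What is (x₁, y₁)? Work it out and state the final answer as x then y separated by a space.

24335 1196

√414 → a₀=20, period (2,1,7,2,7,1,2,40); ℓ=8 even so k=7
i=0: a=20 ⇒ p=20, q=1
…
i=4: a=2 ⇒ p=997, q=49
…
i=6: a=1 ⇒ p=8444, q=415
i=7: a=2 ⇒ p=24335, q=1196
fundamental: x₁=24335, y₁=1196  (since 592192225 − 414·1430416 = 1)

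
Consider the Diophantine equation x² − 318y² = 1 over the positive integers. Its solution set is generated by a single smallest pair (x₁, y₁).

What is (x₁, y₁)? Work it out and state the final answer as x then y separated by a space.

d=318: √d = [17; 1,4,1,34] (ℓ=4, even), read p_3/q_3
k=0  a_k=17  p_k/q_k = 17/1
k=1  a_k=1  p_k/q_k = 18/1
k=2  a_k=4  p_k/q_k = 89/5
k=3  a_k=1  p_k/q_k = 107/6
fundamental: x₁=107, y₁=6  (since 11449 − 318·36 = 1)

107 6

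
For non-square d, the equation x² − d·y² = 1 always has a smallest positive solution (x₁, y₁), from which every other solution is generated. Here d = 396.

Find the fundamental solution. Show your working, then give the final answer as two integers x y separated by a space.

√396 = [19; 1,8,1,38, …], period ℓ=4 (even) → k=3
k=0  a_k=19  p_k/q_k = 19/1
k=1  a_k=1  p_k/q_k = 20/1
k=2  a_k=8  p_k/q_k = 179/9
k=3  a_k=1  p_k/q_k = 199/10
fundamental: x₁=199, y₁=10  (since 39601 − 396·100 = 1)

199 10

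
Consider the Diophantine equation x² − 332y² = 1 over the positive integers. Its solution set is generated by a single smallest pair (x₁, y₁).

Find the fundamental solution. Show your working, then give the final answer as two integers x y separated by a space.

d=332: √d = [18; 4,1,1,8,1,1,4,36] (ℓ=8, even), read p_7/q_7
a_0=18:  p_0=18·1+0=18,  q_0=18·0+1=1
a_1=4:  p_1=4·18+1=73,  q_1=4·1+0=4
…
a_5=1:  p_5=1·1403+164=1567,  q_5=1·77+9=86
a_6=1:  p_6=1·1567+1403=2970,  q_6=1·86+77=163
a_7=4:  p_7=4·2970+1567=13447,  q_7=4·163+86=738
→ (13447, 738).  Check: 13447²=180821809, 332·738²=180821808, difference 1.

13447 738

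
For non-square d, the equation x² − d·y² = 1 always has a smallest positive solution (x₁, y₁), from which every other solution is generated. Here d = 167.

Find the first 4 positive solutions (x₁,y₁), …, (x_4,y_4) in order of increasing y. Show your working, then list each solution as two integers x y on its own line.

√167 = [12; 1,11,1,24, …], period ℓ=4 (even) → k=3
step 0: (12, 1)  from 12·(1,0) + (0,1)
…
step 2: (155, 12)  from 11·(13,1) + (12,1)
step 3: (168, 13)  from 1·(155,12) + (13,1)
→ (168, 13).  Check: 168²=28224, 167·13²=28223, difference 1.
(168+13√167)^2 = 56447 + 4368√167
(168+13√167)^3 = 18966024 + 1467635√167
(168+13√167)^4 = 6372527617 + 493120992√167

168 13
56447 4368
18966024 1467635
6372527617 493120992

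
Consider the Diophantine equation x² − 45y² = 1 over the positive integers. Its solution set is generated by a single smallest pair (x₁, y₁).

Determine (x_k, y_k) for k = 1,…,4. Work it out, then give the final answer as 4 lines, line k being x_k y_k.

√45 → a₀=6, period (1,2,2,2,1,12); ℓ=6 even so k=5
a_0=6:  p_0=6·1+0=6,  q_0=6·0+1=1
a_1=1:  p_1=1·6+1=7,  q_1=1·1+0=1
…
a_3=2:  p_3=2·20+7=47,  q_3=2·3+1=7
a_4=2:  p_4=2·47+20=114,  q_4=2·7+3=17
a_5=1:  p_5=1·114+47=161,  q_5=1·17+7=24
→ (161, 24).  Check: 161²=25921, 45·24²=25920, difference 1.
(161+24√45)^2 = 51841 + 7728√45
(161+24√45)^3 = 16692641 + 2488392√45
(161+24√45)^4 = 5374978561 + 801254496√45

161 24
51841 7728
16692641 2488392
5374978561 801254496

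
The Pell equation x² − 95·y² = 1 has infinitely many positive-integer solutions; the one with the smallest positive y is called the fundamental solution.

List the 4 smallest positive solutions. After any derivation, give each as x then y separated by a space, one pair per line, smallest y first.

√95 = [9; 1,2,1,18, …], period ℓ=4 (even) → k=3
k=0  a_k=9  p_k/q_k = 9/1
…
k=2  a_k=2  p_k/q_k = 29/3
k=3  a_k=1  p_k/q_k = 39/4
fundamental: x₁=39, y₁=4  (since 1521 − 95·16 = 1)
(39+4√95)^2 = 3041 + 312√95
(39+4√95)^3 = 237159 + 24332√95
(39+4√95)^4 = 18495361 + 1897584√95

39 4
3041 312
237159 24332
18495361 1897584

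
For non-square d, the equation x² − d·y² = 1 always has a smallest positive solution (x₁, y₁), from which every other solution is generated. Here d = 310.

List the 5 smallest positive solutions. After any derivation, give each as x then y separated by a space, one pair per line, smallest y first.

848719 48204
1440647881921 81823301352
2445410459391369679 138889981000287972
4150932639366927117300481 235757131569084991314384
7045950797499272621676902497999 400183113896225599505705060220

d=310: √d = [17; 1,1,1,1,5,…,1,1,34] (ℓ=16, even), read p_15/q_15
step 0: (17, 1)  from 17·(1,0) + (0,1)
…
step 2: (35, 2)  from 1·(18,1) + (17,1)
…
step 4: (88, 5)  from 1·(53,3) + (35,2)
…
step 7: (2060, 117)  from 1·(1567,89) + (493,28)
…
step 9: (7747, 440)  from 1·(5687,323) + (2060,117)
step 10: (28928, 1643)  from 3·(7747,440) + (5687,323)
…
step 14: (515017, 29251)  from 1·(333702,18953) + (181315,10298)
step 15: (848719, 48204)  from 1·(515017,29251) + (333702,18953)
fundamental: x₁=848719, y₁=48204  (since 720323940961 − 310·2323625616 = 1)
(848719+48204√310)^2 = 1440647881921 + 81823301352√310
(848719+48204√310)^3 = 2445410459391369679 + 138889981000287972√310
(848719+48204√310)^4 = 4150932639366927117300481 + 235757131569084991314384√310
(848719+48204√310)^5 = 7045950797499272621676902497999 + 400183113896225599505705060220√310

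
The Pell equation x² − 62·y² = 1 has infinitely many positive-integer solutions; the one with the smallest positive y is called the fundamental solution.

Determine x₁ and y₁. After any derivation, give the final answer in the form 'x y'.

63 8

d=62: √d = [7; 1,6,1,14] (ℓ=4, even), read p_3/q_3
i=0: a=7 ⇒ p=7, q=1
i=1: a=1 ⇒ p=8, q=1
i=2: a=6 ⇒ p=55, q=7
i=3: a=1 ⇒ p=63, q=8
→ (63, 8).  Check: 63²=3969, 62·8²=3968, difference 1.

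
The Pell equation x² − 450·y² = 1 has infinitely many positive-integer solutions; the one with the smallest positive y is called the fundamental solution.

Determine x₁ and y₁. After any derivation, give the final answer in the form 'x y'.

19601 924

√450 → a₀=21, period (4,1,2,4,2,1,4,42); ℓ=8 even so k=7
a_0=21:  p_0=21·1+0=21,  q_0=21·0+1=1
a_1=4:  p_1=4·21+1=85,  q_1=4·1+0=4
a_2=1:  p_2=1·85+21=106,  q_2=1·4+1=5
a_3=2:  p_3=2·106+85=297,  q_3=2·5+4=14
…
a_5=2:  p_5=2·1294+297=2885,  q_5=2·61+14=136
a_6=1:  p_6=1·2885+1294=4179,  q_6=1·136+61=197
a_7=4:  p_7=4·4179+2885=19601,  q_7=4·197+136=924
(x₁, y₁) = (19601, 924);  19601² − 450·924² = 1 ✓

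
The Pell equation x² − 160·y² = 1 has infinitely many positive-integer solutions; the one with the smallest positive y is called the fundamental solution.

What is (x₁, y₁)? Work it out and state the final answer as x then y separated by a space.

721 57

d=160: √d = [12; 1,1,1,5,1,1,1,24] (ℓ=8, even), read p_7/q_7
i=0: a=12 ⇒ p=12, q=1
i=1: a=1 ⇒ p=13, q=1
i=2: a=1 ⇒ p=25, q=2
i=3: a=1 ⇒ p=38, q=3
…
i=5: a=1 ⇒ p=253, q=20
i=6: a=1 ⇒ p=468, q=37
i=7: a=1 ⇒ p=721, q=57
→ (721, 57).  Check: 721²=519841, 160·57²=519840, difference 1.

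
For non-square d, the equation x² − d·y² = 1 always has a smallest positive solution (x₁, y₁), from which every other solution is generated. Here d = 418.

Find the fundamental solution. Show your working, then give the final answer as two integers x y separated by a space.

[20; 2,4,20,4,2,40] for √418; ℓ=6 ⇒ convergent index 5
step 0: (20, 1)  from 20·(1,0) + (0,1)
…
step 4: (15068, 737)  from 4·(3721,182) + (184,9)
step 5: (33857, 1656)  from 2·(15068,737) + (3721,182)
→ (33857, 1656).  Check: 33857²=1146296449, 418·1656²=1146296448, difference 1.

33857 1656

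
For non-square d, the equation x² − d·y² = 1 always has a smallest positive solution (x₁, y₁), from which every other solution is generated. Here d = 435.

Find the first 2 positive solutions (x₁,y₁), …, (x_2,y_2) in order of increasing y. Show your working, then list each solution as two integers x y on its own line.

146 7
42631 2044

[20; 1,5,1,40] for √435; ℓ=4 ⇒ convergent index 3
i=0: a=20 ⇒ p=20, q=1
…
i=2: a=5 ⇒ p=125, q=6
i=3: a=1 ⇒ p=146, q=7
→ (146, 7).  Check: 146²=21316, 435·7²=21315, difference 1.
n=2: (146,7)∘(146,7) = (146·146+435·7·7, 146·7+7·146) = (42631,2044)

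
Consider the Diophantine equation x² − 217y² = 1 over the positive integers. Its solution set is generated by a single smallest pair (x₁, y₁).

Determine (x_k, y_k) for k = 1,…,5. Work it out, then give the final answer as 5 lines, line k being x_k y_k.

3844063 260952
29553640695937 2006231855952
227212113429087499999 15424163293772565000
1746835356769087211376615937 118582910847096488831334048
13429890324095468173938627689764063 911680360039229116129595136549048

√217 = [14; 1,2,1,2,1,…,2,1,28, …], period ℓ=16 (even) → k=15
step 0: (14, 1)  from 14·(1,0) + (0,1)
step 1: (15, 1)  from 1·(14,1) + (1,0)
…
step 4: (162, 11)  from 2·(59,4) + (44,3)
…
step 6: (383, 26)  from 1·(221,15) + (162,11)
…
step 8: (15055, 1022)  from 4·(3668,249) + (383,26)
…
step 11: (293381, 19916)  from 1·(154218,10469) + (139163,9447)
…
step 13: (1034361, 70217)  from 1·(740980,50301) + (293381,19916)
step 14: (2809702, 190735)  from 2·(1034361,70217) + (740980,50301)
step 15: (3844063, 260952)  from 1·(2809702,190735) + (1034361,70217)
→ (3844063, 260952).  Check: 3844063²=14776820347969, 217·260952²=14776820347968, difference 1.
(x_2, y_2) = (3844063·3844063 + 217·260952·260952, 3844063·260952 + 260952·3844063) = (29553640695937, 2006231855952)
(x_3, y_3) = (3844063·29553640695937 + 217·260952·2006231855952, 3844063·2006231855952 + 260952·29553640695937) = (227212113429087499999, 15424163293772565000)
(x_4, y_4) = (3844063·227212113429087499999 + 217·260952·15424163293772565000, 3844063·15424163293772565000 + 260952·227212113429087499999) = (1746835356769087211376615937, 118582910847096488831334048)
(x_5, y_5) = (3844063·1746835356769087211376615937 + 217·260952·118582910847096488831334048, 3844063·118582910847096488831334048 + 260952·1746835356769087211376615937) = (13429890324095468173938627689764063, 911680360039229116129595136549048)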